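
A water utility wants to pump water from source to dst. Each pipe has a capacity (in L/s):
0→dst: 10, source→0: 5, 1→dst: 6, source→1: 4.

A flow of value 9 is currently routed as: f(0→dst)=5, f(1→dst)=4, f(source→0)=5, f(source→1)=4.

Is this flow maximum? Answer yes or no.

Yes

Residual reachable from source: {source}; dst is not reachable.
Saturated cut: source→1, source→0 with total capacity 9 = current flow value. Flow is maximum.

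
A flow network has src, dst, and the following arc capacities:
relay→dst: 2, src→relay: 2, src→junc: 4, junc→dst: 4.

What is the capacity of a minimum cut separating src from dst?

Max flow = 6 (via 2 augmenting paths).
In the residual at optimum, the set reachable from src is {src}.
Cut edges: src→relay (cap 2), src→junc (cap 4). Sum = 6.

6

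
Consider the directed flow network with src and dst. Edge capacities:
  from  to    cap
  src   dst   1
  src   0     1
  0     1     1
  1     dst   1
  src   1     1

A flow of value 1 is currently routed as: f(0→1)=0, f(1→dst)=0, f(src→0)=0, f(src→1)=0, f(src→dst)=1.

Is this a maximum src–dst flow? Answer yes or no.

No

Residual path src→1→dst has bottleneck 1 > 0.
Pushing 1 along it raises the flow to 2, so the given flow is not maximum.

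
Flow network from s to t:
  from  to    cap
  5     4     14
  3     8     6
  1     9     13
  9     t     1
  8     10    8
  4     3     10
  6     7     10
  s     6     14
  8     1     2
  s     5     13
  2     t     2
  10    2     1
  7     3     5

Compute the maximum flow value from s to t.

Augment s->6->7->3->8->1->9->t: bottleneck 1. Total 1.
Augment s->6->7->3->8->10->2->t: bottleneck 1. Total 2.
No augmenting path remains in the residual graph.

2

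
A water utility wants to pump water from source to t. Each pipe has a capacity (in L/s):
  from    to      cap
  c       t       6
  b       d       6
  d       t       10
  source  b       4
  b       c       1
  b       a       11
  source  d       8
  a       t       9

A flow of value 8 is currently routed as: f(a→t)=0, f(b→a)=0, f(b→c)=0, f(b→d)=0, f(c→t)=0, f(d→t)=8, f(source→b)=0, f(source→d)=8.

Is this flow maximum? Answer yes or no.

Residual path source→b→a→t has bottleneck 4 > 0.
Pushing 4 along it raises the flow to 12, so the given flow is not maximum.

No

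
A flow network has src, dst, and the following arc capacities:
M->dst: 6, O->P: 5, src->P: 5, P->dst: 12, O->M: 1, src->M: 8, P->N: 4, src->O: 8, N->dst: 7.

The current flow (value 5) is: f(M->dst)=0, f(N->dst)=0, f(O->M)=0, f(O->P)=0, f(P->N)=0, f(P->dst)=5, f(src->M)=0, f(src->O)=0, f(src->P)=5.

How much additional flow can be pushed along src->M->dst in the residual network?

Residual capacities along the path: src->M: 8, M->dst: 6.
Minimum is 6.

6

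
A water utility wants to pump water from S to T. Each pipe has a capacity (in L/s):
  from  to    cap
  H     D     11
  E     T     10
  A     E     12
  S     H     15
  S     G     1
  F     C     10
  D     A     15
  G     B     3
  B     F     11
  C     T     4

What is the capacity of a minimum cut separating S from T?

Max flow = 11 (via 2 augmenting paths).
In the residual at optimum, the set reachable from S is {A, D, E, H, S}.
Cut edges: S→G (cap 1), E→T (cap 10). Sum = 11.

11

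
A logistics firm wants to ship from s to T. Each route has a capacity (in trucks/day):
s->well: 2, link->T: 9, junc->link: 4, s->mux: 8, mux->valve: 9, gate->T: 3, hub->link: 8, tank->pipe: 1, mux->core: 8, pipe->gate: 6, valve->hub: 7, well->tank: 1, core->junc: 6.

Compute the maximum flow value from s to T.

Augment s->mux->valve->hub->link->T: bottleneck 7. Total 7.
Augment s->mux->core->junc->link->T: bottleneck 1. Total 8.
Augment s->well->tank->pipe->gate->T: bottleneck 1. Total 9.
No augmenting path remains in the residual graph.

9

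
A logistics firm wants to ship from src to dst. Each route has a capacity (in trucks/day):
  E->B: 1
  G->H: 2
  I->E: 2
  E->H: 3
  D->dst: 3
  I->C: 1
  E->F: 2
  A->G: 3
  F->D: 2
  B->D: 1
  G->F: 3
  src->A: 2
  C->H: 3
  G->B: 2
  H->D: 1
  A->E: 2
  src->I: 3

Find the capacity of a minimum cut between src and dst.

3

Max flow = 3 (via 2 augmenting paths).
In the residual at optimum, the set reachable from src is {A, B, C, D, E, F, G, H, I, src}.
Cut edges: D->dst (cap 3). Sum = 3.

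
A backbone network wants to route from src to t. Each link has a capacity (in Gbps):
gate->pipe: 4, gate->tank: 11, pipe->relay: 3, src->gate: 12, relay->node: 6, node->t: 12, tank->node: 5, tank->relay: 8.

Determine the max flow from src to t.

11

Augment src->gate->tank->node->t: bottleneck 5. Total 5.
Augment src->gate->tank->relay->node->t: bottleneck 6. Total 11.
No augmenting path remains in the residual graph.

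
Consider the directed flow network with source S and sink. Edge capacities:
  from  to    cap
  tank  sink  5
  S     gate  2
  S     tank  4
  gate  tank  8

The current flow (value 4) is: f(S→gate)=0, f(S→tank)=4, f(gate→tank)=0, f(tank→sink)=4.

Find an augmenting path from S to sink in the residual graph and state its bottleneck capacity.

Residual along S→gate→tank→sink: S→gate: 2, gate→tank: 8, tank→sink: 1.
Bottleneck = min = 1.

S→gate→tank→sink, bottleneck 1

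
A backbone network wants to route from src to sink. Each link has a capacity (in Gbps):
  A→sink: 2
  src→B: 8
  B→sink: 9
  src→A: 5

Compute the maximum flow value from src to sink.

Augment src→A→sink: bottleneck 2. Total 2.
Augment src→B→sink: bottleneck 8. Total 10.
No augmenting path remains in the residual graph.

10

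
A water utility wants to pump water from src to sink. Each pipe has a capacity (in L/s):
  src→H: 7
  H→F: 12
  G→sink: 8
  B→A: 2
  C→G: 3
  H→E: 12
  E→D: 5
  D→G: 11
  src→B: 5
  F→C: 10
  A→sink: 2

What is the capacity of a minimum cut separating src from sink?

Max flow = 9 (via 3 augmenting paths).
In the residual at optimum, the set reachable from src is {B, src}.
Cut edges: B→A (cap 2), src→H (cap 7). Sum = 9.

9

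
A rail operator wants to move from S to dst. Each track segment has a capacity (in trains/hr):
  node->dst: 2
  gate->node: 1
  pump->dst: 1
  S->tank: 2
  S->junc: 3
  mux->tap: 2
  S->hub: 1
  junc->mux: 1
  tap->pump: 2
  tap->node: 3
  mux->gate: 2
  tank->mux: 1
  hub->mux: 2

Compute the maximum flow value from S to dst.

Augment S->junc->mux->tap->pump->dst: bottleneck 1. Total 1.
Augment S->hub->mux->tap->node->dst: bottleneck 1. Total 2.
Augment S->tank->mux->gate->node->dst: bottleneck 1. Total 3.
No augmenting path remains in the residual graph.

3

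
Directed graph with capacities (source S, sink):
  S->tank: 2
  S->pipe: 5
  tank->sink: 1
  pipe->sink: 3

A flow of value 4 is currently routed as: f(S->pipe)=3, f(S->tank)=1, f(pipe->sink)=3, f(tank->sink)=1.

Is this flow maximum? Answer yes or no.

Residual reachable from S: {S, pipe, tank}; sink is not reachable.
Saturated cut: tank->sink, pipe->sink with total capacity 4 = current flow value. Flow is maximum.

Yes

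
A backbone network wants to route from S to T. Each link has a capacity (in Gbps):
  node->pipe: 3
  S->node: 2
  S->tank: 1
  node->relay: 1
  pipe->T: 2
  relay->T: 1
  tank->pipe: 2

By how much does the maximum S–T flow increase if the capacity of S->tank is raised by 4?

0

Original max flow = 3.
Even with extra capacity on S->tank, another cut of capacity 3 remains binding.
New max flow = 3. Increase = 0.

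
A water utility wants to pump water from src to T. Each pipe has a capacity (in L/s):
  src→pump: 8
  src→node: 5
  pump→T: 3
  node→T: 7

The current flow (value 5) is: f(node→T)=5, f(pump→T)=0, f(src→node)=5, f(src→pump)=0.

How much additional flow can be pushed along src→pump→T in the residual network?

3

Residual capacities along the path: src→pump: 8, pump→T: 3.
Minimum is 3.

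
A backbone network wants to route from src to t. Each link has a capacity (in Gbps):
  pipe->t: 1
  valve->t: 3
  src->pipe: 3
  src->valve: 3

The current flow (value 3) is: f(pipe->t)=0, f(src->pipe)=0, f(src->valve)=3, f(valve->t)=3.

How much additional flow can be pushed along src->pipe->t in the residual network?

Residual capacities along the path: src->pipe: 3, pipe->t: 1.
Minimum is 1.

1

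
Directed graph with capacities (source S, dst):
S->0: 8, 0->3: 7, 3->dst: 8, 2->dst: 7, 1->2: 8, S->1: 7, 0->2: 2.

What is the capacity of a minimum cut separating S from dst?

14

Max flow = 14 (via 2 augmenting paths).
In the residual at optimum, the set reachable from S is {0, 1, 2, S}.
Cut edges: 0->3 (cap 7), 2->dst (cap 7). Sum = 14.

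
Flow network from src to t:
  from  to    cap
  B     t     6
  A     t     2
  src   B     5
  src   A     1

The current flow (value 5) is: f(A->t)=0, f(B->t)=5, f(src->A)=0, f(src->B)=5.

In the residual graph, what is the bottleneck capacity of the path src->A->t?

Residual capacities along the path: src->A: 1, A->t: 2.
Minimum is 1.

1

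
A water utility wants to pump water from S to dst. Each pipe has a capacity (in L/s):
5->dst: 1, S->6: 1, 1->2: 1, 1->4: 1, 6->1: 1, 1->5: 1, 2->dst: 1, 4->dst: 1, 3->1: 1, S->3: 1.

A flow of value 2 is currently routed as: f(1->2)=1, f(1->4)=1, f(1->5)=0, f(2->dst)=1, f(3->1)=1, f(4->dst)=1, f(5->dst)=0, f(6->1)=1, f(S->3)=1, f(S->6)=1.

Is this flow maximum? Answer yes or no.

Residual reachable from S: {S}; dst is not reachable.
Saturated cut: S->3, S->6 with total capacity 2 = current flow value. Flow is maximum.

Yes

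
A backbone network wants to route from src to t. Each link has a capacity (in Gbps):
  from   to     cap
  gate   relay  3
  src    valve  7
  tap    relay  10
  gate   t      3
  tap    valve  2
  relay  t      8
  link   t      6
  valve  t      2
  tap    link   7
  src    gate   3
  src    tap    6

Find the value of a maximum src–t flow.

Augment src->gate->t: bottleneck 3. Total 3.
Augment src->valve->t: bottleneck 2. Total 5.
Augment src->tap->relay->t: bottleneck 6. Total 11.
No augmenting path remains in the residual graph.

11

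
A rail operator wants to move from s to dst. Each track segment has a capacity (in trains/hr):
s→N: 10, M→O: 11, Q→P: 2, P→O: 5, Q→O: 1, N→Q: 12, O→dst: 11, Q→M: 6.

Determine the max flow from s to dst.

9

Augment s→N→Q→O→dst: bottleneck 1. Total 1.
Augment s→N→Q→P→O→dst: bottleneck 2. Total 3.
Augment s→N→Q→M→O→dst: bottleneck 6. Total 9.
No augmenting path remains in the residual graph.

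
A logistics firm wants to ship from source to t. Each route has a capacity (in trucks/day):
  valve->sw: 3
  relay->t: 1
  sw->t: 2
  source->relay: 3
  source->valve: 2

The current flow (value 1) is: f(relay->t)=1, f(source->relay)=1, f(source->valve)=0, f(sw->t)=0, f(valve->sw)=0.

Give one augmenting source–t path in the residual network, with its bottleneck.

source->valve->sw->t, bottleneck 2

Residual along source->valve->sw->t: source->valve: 2, valve->sw: 3, sw->t: 2.
Bottleneck = min = 2.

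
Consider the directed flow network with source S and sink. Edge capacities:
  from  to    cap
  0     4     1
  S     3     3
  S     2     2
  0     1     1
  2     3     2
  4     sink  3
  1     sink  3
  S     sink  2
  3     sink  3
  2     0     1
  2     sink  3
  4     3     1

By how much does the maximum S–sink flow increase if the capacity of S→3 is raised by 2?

Original max flow = 7.
Even with extra capacity on S→3, another cut of capacity 7 remains binding.
New max flow = 7. Increase = 0.

0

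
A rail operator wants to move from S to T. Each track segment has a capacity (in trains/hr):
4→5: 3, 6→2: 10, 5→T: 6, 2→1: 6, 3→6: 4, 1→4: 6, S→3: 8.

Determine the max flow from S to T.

3

Augment S→3→6→2→1→4→5→T: bottleneck 3. Total 3.
No augmenting path remains in the residual graph.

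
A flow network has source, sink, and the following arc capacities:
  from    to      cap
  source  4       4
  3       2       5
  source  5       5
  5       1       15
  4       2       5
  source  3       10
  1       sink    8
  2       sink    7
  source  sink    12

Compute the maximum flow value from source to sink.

Augment source->sink: bottleneck 12. Total 12.
Augment source->3->2->sink: bottleneck 5. Total 17.
Augment source->5->1->sink: bottleneck 5. Total 22.
Augment source->4->2->sink: bottleneck 2. Total 24.
No augmenting path remains in the residual graph.

24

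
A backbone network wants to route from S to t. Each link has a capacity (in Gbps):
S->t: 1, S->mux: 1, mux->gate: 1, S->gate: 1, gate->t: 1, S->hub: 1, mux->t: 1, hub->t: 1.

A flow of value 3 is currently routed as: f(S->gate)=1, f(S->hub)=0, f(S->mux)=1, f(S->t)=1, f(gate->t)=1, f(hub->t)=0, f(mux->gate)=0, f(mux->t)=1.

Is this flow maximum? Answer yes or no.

No

Residual path S->hub->t has bottleneck 1 > 0.
Pushing 1 along it raises the flow to 4, so the given flow is not maximum.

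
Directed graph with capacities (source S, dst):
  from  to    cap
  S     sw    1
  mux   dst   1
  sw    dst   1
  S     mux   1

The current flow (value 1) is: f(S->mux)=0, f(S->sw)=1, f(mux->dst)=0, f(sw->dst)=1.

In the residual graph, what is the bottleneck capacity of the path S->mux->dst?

Residual capacities along the path: S->mux: 1, mux->dst: 1.
Minimum is 1.

1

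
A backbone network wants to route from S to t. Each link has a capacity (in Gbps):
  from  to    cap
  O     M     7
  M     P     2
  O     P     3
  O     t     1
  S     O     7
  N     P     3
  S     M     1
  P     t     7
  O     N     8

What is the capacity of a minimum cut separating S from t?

Max flow = 8 (via 4 augmenting paths).
In the residual at optimum, the set reachable from S is {S}.
Cut edges: S→O (cap 7), S→M (cap 1). Sum = 8.

8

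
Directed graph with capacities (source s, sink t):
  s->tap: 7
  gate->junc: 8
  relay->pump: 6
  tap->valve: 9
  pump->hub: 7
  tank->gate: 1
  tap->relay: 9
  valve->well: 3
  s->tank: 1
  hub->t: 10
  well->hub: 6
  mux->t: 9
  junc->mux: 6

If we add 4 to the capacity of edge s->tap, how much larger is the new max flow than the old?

Original max flow = 8.
After raising cap(s->tap), augmenting paths through that edge carry 2 more units.
New max flow = 10. Increase = 2.

2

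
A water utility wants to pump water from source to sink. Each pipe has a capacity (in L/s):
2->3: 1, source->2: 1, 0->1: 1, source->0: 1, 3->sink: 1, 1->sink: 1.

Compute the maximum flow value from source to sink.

Augment source->2->3->sink: bottleneck 1. Total 1.
Augment source->0->1->sink: bottleneck 1. Total 2.
No augmenting path remains in the residual graph.

2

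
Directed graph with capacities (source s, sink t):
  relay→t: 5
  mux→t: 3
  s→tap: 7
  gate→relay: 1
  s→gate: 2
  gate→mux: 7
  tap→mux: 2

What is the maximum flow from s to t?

Augment s→gate→relay→t: bottleneck 1. Total 1.
Augment s→gate→mux→t: bottleneck 1. Total 2.
Augment s→tap→mux→t: bottleneck 2. Total 4.
No augmenting path remains in the residual graph.

4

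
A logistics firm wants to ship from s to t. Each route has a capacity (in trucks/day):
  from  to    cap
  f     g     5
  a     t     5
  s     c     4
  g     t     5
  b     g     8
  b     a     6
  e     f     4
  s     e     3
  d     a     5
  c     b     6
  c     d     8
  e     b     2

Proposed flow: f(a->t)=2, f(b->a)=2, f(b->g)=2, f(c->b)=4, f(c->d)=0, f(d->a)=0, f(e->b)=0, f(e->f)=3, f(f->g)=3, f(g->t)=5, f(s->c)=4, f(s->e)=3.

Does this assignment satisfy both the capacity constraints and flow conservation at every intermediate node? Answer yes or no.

Every edge has 0 ≤ f(e) ≤ cap(e).
At each intermediate node, inflow equals outflow.

Yes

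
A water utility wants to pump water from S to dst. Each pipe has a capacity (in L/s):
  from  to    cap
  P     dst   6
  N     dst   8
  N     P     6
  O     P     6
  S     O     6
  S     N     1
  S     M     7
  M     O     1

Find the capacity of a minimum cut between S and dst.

7

Max flow = 7 (via 2 augmenting paths).
In the residual at optimum, the set reachable from S is {M, O, S}.
Cut edges: S→N (cap 1), O→P (cap 6). Sum = 7.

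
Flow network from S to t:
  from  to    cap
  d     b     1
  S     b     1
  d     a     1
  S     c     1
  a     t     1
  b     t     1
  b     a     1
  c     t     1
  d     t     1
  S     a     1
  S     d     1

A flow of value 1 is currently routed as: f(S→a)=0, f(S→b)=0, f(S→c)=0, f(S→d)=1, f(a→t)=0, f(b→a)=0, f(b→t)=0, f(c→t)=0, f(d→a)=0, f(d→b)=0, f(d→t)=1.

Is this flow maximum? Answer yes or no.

Residual path S→c→t has bottleneck 1 > 0.
Pushing 1 along it raises the flow to 2, so the given flow is not maximum.

No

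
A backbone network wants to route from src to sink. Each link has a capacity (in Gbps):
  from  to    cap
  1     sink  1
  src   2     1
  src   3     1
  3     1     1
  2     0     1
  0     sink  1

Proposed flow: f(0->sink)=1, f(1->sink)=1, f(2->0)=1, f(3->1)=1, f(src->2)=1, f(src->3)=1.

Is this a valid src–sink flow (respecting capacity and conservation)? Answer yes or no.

Every edge has 0 ≤ f(e) ≤ cap(e).
At each intermediate node, inflow equals outflow.

Yes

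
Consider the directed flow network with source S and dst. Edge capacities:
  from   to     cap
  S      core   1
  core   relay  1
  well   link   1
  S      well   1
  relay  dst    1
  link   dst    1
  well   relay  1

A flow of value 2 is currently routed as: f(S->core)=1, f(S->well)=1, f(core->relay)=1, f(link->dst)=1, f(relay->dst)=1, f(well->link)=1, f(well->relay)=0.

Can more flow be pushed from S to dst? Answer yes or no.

Residual reachable from S: {S}; dst is not reachable.
Saturated cut: S->well, S->core with total capacity 2 = current flow value. Flow is maximum.

No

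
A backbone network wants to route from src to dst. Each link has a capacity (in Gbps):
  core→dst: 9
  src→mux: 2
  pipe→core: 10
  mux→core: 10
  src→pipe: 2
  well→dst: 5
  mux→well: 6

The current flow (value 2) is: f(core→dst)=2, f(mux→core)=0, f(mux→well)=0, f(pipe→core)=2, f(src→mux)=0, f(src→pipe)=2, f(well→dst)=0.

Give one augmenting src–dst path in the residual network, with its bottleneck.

Residual along src→mux→core→dst: src→mux: 2, mux→core: 10, core→dst: 7.
Bottleneck = min = 2.

src→mux→core→dst, bottleneck 2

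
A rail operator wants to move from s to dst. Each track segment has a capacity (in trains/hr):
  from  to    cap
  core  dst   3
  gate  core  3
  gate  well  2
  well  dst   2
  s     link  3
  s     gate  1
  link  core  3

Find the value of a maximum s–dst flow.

4

Augment s->gate->well->dst: bottleneck 1. Total 1.
Augment s->link->core->dst: bottleneck 3. Total 4.
No augmenting path remains in the residual graph.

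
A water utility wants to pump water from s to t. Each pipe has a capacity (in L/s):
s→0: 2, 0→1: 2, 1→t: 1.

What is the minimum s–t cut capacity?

Max flow = 1 (via 1 augmenting path).
In the residual at optimum, the set reachable from s is {0, 1, s}.
Cut edges: 1→t (cap 1). Sum = 1.

1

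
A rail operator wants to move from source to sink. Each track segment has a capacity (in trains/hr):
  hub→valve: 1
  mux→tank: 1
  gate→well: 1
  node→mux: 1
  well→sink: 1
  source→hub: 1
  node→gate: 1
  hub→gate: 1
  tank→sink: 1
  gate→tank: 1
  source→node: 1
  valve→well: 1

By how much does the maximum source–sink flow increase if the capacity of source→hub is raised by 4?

Original max flow = 2.
Even with extra capacity on source→hub, another cut of capacity 2 remains binding.
New max flow = 2. Increase = 0.

0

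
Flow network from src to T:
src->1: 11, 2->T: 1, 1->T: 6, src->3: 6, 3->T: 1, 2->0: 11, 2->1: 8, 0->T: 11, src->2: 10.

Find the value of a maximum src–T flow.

Augment src->2->T: bottleneck 1. Total 1.
Augment src->3->T: bottleneck 1. Total 2.
Augment src->1->T: bottleneck 6. Total 8.
Augment src->2->0->T: bottleneck 9. Total 17.
No augmenting path remains in the residual graph.

17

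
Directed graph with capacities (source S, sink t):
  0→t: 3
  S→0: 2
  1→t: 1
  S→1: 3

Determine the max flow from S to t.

3

Augment S→1→t: bottleneck 1. Total 1.
Augment S→0→t: bottleneck 2. Total 3.
No augmenting path remains in the residual graph.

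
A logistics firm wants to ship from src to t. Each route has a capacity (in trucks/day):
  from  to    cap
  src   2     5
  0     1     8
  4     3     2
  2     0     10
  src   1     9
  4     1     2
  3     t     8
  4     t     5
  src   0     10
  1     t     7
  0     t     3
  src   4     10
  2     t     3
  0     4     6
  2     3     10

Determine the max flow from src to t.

Augment src→2→t: bottleneck 3. Total 3.
Augment src→0→t: bottleneck 3. Total 6.
Augment src→4→t: bottleneck 5. Total 11.
Augment src→1→t: bottleneck 7. Total 18.
Augment src→2→3→t: bottleneck 2. Total 20.
Augment src→4→3→t: bottleneck 2. Total 22.
No augmenting path remains in the residual graph.

22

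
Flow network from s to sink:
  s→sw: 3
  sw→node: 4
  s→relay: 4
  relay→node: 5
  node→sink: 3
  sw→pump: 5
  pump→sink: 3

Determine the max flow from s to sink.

Augment s→relay→node→sink: bottleneck 3. Total 3.
Augment s→sw→pump→sink: bottleneck 3. Total 6.
No augmenting path remains in the residual graph.

6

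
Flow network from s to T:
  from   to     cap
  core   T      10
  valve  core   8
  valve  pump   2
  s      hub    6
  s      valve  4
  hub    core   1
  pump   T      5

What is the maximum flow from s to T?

5

Augment s→valve→pump→T: bottleneck 2. Total 2.
Augment s→valve→core→T: bottleneck 2. Total 4.
Augment s→hub→core→T: bottleneck 1. Total 5.
No augmenting path remains in the residual graph.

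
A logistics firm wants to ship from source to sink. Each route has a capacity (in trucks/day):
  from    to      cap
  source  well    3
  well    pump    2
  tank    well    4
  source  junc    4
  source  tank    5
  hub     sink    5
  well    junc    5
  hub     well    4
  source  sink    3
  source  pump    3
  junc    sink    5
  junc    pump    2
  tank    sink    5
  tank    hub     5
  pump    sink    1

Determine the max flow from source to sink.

Augment source->sink: bottleneck 3. Total 3.
Augment source->tank->sink: bottleneck 5. Total 8.
Augment source->junc->sink: bottleneck 4. Total 12.
Augment source->pump->sink: bottleneck 1. Total 13.
Augment source->well->junc->sink: bottleneck 1. Total 14.
No augmenting path remains in the residual graph.

14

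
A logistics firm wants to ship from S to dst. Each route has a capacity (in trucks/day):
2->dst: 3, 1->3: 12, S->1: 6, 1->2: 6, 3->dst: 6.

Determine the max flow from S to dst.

6

Augment S->1->2->dst: bottleneck 3. Total 3.
Augment S->1->3->dst: bottleneck 3. Total 6.
No augmenting path remains in the residual graph.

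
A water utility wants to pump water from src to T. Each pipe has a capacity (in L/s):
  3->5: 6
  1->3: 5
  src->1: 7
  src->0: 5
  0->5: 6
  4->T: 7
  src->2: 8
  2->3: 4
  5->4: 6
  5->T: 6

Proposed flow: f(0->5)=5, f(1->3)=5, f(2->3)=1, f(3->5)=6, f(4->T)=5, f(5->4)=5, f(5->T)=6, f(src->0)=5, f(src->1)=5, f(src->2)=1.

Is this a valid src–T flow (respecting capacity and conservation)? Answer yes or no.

Every edge has 0 ≤ f(e) ≤ cap(e).
At each intermediate node, inflow equals outflow.

Yes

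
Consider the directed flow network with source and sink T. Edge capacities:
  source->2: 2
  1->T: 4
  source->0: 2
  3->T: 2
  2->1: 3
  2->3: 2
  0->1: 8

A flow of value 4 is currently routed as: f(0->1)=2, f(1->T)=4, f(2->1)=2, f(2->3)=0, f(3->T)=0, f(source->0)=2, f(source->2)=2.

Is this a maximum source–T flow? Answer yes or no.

Residual reachable from source: {source}; T is not reachable.
Saturated cut: source->0, source->2 with total capacity 4 = current flow value. Flow is maximum.

Yes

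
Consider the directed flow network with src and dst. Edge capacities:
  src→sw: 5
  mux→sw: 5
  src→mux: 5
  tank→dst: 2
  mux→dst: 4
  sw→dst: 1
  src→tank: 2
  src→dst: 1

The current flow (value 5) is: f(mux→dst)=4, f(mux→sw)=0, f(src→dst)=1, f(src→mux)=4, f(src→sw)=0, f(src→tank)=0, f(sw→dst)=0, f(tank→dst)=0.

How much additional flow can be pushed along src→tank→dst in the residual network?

Residual capacities along the path: src→tank: 2, tank→dst: 2.
Minimum is 2.

2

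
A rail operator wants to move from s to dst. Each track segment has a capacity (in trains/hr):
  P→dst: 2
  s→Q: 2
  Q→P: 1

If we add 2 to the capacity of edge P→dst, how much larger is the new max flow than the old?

Original max flow = 1.
Edge P→dst does not cross the min cut (source side {Q, s}), so extra capacity there cannot help.
New max flow = 1. Increase = 0.

0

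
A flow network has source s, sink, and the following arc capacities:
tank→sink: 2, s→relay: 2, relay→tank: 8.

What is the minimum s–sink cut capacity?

Max flow = 2 (via 1 augmenting path).
In the residual at optimum, the set reachable from s is {s}.
Cut edges: s→relay (cap 2). Sum = 2.

2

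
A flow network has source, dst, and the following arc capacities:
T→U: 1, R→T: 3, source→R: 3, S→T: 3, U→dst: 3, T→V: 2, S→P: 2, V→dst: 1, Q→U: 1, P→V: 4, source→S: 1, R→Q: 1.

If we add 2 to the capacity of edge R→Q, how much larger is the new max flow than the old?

Original max flow = 3.
Even with extra capacity on R→Q, another cut of capacity 3 remains binding.
New max flow = 3. Increase = 0.

0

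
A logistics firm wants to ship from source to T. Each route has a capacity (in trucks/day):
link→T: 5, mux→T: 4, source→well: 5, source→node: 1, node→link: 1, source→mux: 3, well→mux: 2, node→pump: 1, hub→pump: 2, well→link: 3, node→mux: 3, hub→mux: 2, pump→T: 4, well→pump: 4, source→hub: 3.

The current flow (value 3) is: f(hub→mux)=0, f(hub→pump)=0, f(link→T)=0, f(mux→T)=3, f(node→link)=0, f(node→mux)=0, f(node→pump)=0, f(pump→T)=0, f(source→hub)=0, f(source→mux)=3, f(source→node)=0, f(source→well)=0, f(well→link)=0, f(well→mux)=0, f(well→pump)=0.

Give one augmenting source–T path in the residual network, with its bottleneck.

source→hub→mux→T, bottleneck 1

Residual along source→hub→mux→T: source→hub: 3, hub→mux: 2, mux→T: 1.
Bottleneck = min = 1.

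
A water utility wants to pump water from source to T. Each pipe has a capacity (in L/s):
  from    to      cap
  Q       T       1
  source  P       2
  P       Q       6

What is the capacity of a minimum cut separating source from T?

Max flow = 1 (via 1 augmenting path).
In the residual at optimum, the set reachable from source is {P, Q, source}.
Cut edges: Q→T (cap 1). Sum = 1.

1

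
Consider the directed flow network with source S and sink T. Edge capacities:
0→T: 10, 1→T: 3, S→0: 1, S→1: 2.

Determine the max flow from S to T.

3

Augment S→0→T: bottleneck 1. Total 1.
Augment S→1→T: bottleneck 2. Total 3.
No augmenting path remains in the residual graph.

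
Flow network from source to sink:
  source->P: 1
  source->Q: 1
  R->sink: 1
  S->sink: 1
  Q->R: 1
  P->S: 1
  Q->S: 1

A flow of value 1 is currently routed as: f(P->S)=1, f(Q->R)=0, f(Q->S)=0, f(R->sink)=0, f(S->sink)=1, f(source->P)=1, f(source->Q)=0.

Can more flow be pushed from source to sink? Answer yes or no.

Yes

Residual path source->Q->R->sink has bottleneck 1 > 0.
Pushing 1 along it raises the flow to 2, so the given flow is not maximum.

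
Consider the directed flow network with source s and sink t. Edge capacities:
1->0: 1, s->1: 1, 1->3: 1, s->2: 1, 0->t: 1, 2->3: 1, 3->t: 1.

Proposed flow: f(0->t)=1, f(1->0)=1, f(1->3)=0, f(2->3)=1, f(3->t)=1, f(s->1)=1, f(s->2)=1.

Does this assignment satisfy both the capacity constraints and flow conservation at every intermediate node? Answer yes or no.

Yes

Every edge has 0 ≤ f(e) ≤ cap(e).
At each intermediate node, inflow equals outflow.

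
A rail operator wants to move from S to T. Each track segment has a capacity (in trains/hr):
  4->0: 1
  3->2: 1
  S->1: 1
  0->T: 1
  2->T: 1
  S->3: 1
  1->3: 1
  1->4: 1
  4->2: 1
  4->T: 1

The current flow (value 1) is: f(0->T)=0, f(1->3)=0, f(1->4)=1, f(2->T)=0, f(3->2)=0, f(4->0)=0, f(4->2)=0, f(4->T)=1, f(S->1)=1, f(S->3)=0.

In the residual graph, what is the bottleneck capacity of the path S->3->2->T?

Residual capacities along the path: S->3: 1, 3->2: 1, 2->T: 1.
Minimum is 1.

1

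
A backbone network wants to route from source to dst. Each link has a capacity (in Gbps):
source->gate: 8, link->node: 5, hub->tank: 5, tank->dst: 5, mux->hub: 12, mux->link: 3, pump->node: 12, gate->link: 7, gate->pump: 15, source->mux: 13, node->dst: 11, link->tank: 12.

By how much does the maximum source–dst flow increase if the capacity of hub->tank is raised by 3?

0

Original max flow = 16.
Even with extra capacity on hub->tank, another cut of capacity 16 remains binding.
New max flow = 16. Increase = 0.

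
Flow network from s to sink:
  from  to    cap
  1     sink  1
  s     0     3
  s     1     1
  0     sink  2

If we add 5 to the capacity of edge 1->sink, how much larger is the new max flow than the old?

0

Original max flow = 3.
Edge 1->sink does not cross the min cut (source side {0, s}), so extra capacity there cannot help.
New max flow = 3. Increase = 0.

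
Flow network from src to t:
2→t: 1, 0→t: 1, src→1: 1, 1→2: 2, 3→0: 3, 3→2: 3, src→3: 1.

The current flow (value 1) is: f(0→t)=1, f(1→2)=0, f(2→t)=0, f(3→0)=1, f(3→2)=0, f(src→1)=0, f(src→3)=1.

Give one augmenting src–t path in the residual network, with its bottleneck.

src→1→2→t, bottleneck 1

Residual along src→1→2→t: src→1: 1, 1→2: 2, 2→t: 1.
Bottleneck = min = 1.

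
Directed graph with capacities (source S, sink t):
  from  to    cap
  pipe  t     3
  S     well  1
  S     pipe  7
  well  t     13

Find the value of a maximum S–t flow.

4

Augment S→well→t: bottleneck 1. Total 1.
Augment S→pipe→t: bottleneck 3. Total 4.
No augmenting path remains in the residual graph.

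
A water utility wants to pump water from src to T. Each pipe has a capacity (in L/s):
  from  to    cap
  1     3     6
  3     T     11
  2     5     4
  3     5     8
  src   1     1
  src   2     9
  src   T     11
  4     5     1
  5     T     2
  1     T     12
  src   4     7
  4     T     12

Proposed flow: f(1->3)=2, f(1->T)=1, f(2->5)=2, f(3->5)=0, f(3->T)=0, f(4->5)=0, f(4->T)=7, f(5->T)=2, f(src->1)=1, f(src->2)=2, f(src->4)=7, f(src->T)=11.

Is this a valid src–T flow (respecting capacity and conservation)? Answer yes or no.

No

Conservation fails at 1: inflow 1 ≠ outflow 3.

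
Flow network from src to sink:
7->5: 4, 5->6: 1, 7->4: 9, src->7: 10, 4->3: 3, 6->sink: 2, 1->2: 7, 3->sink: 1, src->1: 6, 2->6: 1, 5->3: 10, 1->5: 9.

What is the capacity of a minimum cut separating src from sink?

Max flow = 3 (via 3 augmenting paths).
In the residual at optimum, the set reachable from src is {1, 2, 3, 4, 5, 7, src}.
Cut edges: 2->6 (cap 1), 5->6 (cap 1), 3->sink (cap 1). Sum = 3.

3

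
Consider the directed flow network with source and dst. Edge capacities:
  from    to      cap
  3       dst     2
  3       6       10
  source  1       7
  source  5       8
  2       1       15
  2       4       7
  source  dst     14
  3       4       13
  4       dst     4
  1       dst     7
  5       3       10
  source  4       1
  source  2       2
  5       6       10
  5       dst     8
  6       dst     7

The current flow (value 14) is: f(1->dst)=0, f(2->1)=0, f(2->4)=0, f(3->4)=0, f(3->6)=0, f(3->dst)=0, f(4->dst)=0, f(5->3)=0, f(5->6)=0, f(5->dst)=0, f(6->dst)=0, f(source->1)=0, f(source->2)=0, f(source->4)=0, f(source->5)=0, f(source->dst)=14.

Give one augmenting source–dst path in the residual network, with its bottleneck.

source->5->dst, bottleneck 8

Residual along source->5->dst: source->5: 8, 5->dst: 8.
Bottleneck = min = 8.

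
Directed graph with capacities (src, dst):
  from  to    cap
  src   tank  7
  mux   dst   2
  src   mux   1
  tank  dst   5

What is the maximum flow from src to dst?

Augment src->tank->dst: bottleneck 5. Total 5.
Augment src->mux->dst: bottleneck 1. Total 6.
No augmenting path remains in the residual graph.

6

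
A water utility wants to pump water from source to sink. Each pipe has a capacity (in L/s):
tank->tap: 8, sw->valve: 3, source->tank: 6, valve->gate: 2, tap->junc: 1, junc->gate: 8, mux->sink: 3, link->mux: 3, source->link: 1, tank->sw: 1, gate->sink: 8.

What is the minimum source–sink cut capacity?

3

Max flow = 3 (via 3 augmenting paths).
In the residual at optimum, the set reachable from source is {source, tank, tap}.
Cut edges: tap->junc (cap 1), tank->sw (cap 1), source->link (cap 1). Sum = 3.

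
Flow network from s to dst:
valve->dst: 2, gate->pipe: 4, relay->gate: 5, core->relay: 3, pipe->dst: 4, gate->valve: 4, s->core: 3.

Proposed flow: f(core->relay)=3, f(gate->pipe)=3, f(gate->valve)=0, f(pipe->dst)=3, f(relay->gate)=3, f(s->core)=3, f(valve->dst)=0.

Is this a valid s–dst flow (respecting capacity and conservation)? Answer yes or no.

Yes

Every edge has 0 ≤ f(e) ≤ cap(e).
At each intermediate node, inflow equals outflow.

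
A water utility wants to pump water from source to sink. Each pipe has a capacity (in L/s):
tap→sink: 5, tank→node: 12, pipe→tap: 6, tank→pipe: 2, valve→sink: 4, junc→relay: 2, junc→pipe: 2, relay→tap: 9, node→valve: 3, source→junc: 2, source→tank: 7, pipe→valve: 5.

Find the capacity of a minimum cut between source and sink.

Max flow = 7 (via 3 augmenting paths).
In the residual at optimum, the set reachable from source is {node, source, tank}.
Cut edges: source→junc (cap 2), tank→pipe (cap 2), node→valve (cap 3). Sum = 7.

7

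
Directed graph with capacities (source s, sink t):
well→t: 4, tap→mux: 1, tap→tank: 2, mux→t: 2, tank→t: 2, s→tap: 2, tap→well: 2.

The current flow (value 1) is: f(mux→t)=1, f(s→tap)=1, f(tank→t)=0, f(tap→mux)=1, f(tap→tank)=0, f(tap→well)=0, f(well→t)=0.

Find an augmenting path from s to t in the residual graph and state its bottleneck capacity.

Residual along s→tap→well→t: s→tap: 1, tap→well: 2, well→t: 4.
Bottleneck = min = 1.

s→tap→well→t, bottleneck 1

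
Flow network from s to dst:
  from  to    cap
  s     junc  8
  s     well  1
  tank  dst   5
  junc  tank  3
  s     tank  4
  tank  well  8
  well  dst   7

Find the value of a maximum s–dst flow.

Augment s→tank→dst: bottleneck 4. Total 4.
Augment s→well→dst: bottleneck 1. Total 5.
Augment s→junc→tank→dst: bottleneck 1. Total 6.
Augment s→junc→tank→well→dst: bottleneck 2. Total 8.
No augmenting path remains in the residual graph.

8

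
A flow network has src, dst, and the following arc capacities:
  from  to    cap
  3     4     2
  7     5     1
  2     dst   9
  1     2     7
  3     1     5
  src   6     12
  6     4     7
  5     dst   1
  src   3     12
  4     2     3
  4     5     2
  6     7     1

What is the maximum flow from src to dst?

Augment src→3→1→2→dst: bottleneck 5. Total 5.
Augment src→3→4→2→dst: bottleneck 2. Total 7.
Augment src→6→4→2→dst: bottleneck 1. Total 8.
Augment src→6→4→5→dst: bottleneck 1. Total 9.
No augmenting path remains in the residual graph.

9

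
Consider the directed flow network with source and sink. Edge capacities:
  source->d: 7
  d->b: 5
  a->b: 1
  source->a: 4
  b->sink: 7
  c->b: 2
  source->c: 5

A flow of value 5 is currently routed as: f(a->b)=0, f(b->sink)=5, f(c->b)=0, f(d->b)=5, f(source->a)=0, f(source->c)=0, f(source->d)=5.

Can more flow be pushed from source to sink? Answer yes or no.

Yes

Residual path source->c->b->sink has bottleneck 2 > 0.
Pushing 2 along it raises the flow to 7, so the given flow is not maximum.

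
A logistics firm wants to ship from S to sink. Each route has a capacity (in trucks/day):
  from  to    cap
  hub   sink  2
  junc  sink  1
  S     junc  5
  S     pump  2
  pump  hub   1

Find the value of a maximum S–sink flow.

Augment S→junc→sink: bottleneck 1. Total 1.
Augment S→pump→hub→sink: bottleneck 1. Total 2.
No augmenting path remains in the residual graph.

2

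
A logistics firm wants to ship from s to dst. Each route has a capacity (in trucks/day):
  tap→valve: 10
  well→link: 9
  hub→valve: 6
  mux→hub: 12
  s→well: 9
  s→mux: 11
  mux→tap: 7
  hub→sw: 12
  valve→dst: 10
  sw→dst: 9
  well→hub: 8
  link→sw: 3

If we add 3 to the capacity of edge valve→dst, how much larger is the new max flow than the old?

Original max flow = 19.
After raising cap(valve→dst), augmenting paths through that edge carry 1 more unit.
New max flow = 20. Increase = 1.

1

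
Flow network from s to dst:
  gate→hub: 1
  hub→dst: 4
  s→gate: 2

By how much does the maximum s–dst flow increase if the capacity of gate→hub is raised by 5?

1

Original max flow = 1.
After raising cap(gate→hub), augmenting paths through that edge carry 1 more unit.
New max flow = 2. Increase = 1.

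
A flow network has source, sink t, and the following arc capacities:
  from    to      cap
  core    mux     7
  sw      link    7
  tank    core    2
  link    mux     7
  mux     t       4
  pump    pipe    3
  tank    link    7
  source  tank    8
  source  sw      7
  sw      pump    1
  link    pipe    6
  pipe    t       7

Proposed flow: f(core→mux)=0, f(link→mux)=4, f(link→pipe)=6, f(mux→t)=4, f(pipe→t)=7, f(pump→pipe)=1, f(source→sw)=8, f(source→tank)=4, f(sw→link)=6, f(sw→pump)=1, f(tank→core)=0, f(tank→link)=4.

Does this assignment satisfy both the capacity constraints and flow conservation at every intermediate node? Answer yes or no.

No

Capacity violated on source→sw: flow 8 > capacity 7.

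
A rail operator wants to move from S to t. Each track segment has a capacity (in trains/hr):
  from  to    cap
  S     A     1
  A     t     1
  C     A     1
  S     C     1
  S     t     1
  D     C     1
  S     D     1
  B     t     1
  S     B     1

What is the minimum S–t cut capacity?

Max flow = 3 (via 3 augmenting paths).
In the residual at optimum, the set reachable from S is {A, C, D, S}.
Cut edges: S->B (cap 1), S->t (cap 1), A->t (cap 1). Sum = 3.

3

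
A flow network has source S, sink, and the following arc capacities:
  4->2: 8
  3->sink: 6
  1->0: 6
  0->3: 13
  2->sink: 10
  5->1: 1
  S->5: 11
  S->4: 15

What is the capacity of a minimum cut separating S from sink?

9

Max flow = 9 (via 2 augmenting paths).
In the residual at optimum, the set reachable from S is {4, 5, S}.
Cut edges: 4->2 (cap 8), 5->1 (cap 1). Sum = 9.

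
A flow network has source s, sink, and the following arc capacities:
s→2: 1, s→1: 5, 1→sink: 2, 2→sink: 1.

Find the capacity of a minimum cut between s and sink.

3

Max flow = 3 (via 2 augmenting paths).
In the residual at optimum, the set reachable from s is {1, s}.
Cut edges: s→2 (cap 1), 1→sink (cap 2). Sum = 3.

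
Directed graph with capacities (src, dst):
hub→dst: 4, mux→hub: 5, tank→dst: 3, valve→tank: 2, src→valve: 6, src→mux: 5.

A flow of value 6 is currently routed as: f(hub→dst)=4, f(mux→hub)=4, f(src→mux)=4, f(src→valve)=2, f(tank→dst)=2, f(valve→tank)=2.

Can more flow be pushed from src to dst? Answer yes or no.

Residual reachable from src: {hub, mux, src, valve}; dst is not reachable.
Saturated cut: valve→tank, hub→dst with total capacity 6 = current flow value. Flow is maximum.

No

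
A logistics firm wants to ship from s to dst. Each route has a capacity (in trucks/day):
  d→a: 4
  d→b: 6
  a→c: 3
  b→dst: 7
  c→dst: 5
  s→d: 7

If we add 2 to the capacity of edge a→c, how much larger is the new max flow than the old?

Original max flow = 7.
Edge a→c does not cross the min cut (source side {s}), so extra capacity there cannot help.
New max flow = 7. Increase = 0.

0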